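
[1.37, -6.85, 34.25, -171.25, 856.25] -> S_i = 1.37*(-5.00)^i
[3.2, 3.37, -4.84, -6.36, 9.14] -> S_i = Random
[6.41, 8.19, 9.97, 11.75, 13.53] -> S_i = 6.41 + 1.78*i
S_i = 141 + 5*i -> [141, 146, 151, 156, 161]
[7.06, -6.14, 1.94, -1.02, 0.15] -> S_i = Random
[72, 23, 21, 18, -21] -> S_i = Random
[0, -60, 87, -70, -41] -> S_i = Random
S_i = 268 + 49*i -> [268, 317, 366, 415, 464]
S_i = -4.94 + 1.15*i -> [-4.94, -3.79, -2.64, -1.49, -0.34]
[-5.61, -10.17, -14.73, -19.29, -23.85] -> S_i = -5.61 + -4.56*i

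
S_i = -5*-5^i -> [-5, 25, -125, 625, -3125]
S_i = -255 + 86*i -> [-255, -169, -83, 3, 89]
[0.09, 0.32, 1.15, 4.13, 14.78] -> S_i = 0.09*3.58^i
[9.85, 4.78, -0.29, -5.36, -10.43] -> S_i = 9.85 + -5.07*i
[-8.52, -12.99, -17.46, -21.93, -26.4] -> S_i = -8.52 + -4.47*i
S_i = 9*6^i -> [9, 54, 324, 1944, 11664]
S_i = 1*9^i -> [1, 9, 81, 729, 6561]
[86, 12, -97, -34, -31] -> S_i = Random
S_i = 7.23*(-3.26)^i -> [7.23, -23.57, 76.84, -250.49, 816.6]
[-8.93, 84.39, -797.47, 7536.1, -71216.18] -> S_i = -8.93*(-9.45)^i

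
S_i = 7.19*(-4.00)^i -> [7.19, -28.76, 115.04, -460.16, 1840.64]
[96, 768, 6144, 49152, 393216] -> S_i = 96*8^i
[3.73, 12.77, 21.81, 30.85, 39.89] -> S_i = 3.73 + 9.04*i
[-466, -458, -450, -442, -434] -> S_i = -466 + 8*i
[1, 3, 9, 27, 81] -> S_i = 1*3^i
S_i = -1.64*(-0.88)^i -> [-1.64, 1.44, -1.27, 1.12, -0.98]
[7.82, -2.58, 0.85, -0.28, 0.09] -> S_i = 7.82*(-0.33)^i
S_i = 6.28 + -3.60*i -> [6.28, 2.68, -0.92, -4.52, -8.12]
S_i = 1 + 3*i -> [1, 4, 7, 10, 13]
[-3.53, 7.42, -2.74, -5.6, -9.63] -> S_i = Random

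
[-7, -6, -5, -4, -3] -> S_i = -7 + 1*i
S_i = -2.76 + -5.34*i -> [-2.76, -8.1, -13.44, -18.78, -24.12]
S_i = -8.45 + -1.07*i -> [-8.45, -9.52, -10.59, -11.66, -12.73]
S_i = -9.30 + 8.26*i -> [-9.3, -1.04, 7.22, 15.48, 23.74]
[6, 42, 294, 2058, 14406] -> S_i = 6*7^i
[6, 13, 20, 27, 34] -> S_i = 6 + 7*i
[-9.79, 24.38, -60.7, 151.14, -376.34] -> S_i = -9.79*(-2.49)^i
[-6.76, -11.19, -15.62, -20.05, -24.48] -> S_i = -6.76 + -4.43*i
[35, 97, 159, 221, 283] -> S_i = 35 + 62*i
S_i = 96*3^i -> [96, 288, 864, 2592, 7776]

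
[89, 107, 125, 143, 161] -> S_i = 89 + 18*i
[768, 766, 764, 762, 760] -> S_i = 768 + -2*i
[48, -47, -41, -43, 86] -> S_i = Random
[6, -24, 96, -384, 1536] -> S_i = 6*-4^i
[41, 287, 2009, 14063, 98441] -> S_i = 41*7^i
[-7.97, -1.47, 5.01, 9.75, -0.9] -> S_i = Random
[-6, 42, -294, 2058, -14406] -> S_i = -6*-7^i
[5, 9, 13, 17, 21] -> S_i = 5 + 4*i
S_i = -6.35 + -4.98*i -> [-6.35, -11.33, -16.31, -21.29, -26.27]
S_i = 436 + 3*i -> [436, 439, 442, 445, 448]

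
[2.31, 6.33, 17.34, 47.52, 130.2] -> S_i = 2.31*2.74^i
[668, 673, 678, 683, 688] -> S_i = 668 + 5*i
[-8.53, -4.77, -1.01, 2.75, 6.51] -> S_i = -8.53 + 3.76*i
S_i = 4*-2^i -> [4, -8, 16, -32, 64]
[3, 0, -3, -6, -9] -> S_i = 3 + -3*i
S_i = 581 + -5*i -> [581, 576, 571, 566, 561]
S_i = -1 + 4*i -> [-1, 3, 7, 11, 15]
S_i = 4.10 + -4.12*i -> [4.1, -0.02, -4.14, -8.26, -12.38]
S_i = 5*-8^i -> [5, -40, 320, -2560, 20480]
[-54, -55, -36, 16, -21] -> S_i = Random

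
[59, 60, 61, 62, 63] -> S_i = 59 + 1*i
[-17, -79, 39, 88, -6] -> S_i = Random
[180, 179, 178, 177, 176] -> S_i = 180 + -1*i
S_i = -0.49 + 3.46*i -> [-0.49, 2.97, 6.43, 9.89, 13.35]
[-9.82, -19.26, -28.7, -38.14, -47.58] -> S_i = -9.82 + -9.44*i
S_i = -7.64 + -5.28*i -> [-7.64, -12.92, -18.2, -23.48, -28.76]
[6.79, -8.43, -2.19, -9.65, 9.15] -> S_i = Random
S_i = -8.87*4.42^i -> [-8.87, -39.21, -173.29, -765.93, -3385.42]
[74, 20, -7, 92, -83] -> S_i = Random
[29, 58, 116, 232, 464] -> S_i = 29*2^i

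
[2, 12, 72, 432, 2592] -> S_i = 2*6^i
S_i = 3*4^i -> [3, 12, 48, 192, 768]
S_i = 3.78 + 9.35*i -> [3.78, 13.13, 22.48, 31.83, 41.18]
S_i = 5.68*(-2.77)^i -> [5.68, -15.73, 43.58, -120.72, 334.4]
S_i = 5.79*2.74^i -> [5.79, 15.86, 43.47, 119.11, 326.35]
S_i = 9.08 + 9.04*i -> [9.08, 18.12, 27.16, 36.2, 45.24]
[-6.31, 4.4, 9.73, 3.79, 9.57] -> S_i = Random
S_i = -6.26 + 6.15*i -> [-6.26, -0.11, 6.04, 12.19, 18.34]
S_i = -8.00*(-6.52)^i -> [-8.0, 52.16, -340.08, 2217.34, -14457.07]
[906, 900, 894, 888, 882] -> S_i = 906 + -6*i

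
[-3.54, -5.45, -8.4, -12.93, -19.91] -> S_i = -3.54*1.54^i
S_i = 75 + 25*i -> [75, 100, 125, 150, 175]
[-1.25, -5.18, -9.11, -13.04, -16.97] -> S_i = -1.25 + -3.93*i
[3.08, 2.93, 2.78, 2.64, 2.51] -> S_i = 3.08*0.95^i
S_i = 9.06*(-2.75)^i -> [9.06, -24.92, 68.52, -188.42, 518.15]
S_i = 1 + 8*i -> [1, 9, 17, 25, 33]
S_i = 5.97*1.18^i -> [5.97, 7.04, 8.31, 9.81, 11.57]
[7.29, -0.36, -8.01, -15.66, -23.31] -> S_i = 7.29 + -7.65*i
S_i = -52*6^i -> [-52, -312, -1872, -11232, -67392]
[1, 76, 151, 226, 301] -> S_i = 1 + 75*i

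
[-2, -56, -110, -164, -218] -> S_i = -2 + -54*i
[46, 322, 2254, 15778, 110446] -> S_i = 46*7^i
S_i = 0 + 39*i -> [0, 39, 78, 117, 156]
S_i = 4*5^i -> [4, 20, 100, 500, 2500]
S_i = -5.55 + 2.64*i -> [-5.55, -2.91, -0.27, 2.37, 5.01]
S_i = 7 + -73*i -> [7, -66, -139, -212, -285]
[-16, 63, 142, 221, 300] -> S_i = -16 + 79*i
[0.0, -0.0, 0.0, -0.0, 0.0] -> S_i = 0.00*(-8.66)^i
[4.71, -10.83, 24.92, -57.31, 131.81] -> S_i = 4.71*(-2.30)^i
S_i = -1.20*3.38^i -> [-1.2, -4.06, -13.71, -46.34, -156.62]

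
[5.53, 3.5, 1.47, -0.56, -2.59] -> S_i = 5.53 + -2.03*i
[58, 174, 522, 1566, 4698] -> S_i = 58*3^i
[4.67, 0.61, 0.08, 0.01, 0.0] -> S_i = 4.67*0.13^i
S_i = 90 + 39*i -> [90, 129, 168, 207, 246]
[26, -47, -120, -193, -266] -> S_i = 26 + -73*i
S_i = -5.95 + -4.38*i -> [-5.95, -10.33, -14.71, -19.09, -23.47]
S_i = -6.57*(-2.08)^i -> [-6.57, 13.67, -28.42, 59.12, -122.98]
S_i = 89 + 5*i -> [89, 94, 99, 104, 109]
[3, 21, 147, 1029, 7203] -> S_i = 3*7^i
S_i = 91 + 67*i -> [91, 158, 225, 292, 359]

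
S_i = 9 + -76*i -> [9, -67, -143, -219, -295]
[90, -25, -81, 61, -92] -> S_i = Random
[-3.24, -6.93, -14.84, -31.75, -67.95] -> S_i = -3.24*2.14^i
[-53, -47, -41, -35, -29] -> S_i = -53 + 6*i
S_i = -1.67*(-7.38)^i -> [-1.67, 12.32, -90.96, 671.25, -4953.84]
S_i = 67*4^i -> [67, 268, 1072, 4288, 17152]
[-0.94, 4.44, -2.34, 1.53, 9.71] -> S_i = Random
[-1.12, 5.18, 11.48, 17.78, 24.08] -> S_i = -1.12 + 6.30*i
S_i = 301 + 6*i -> [301, 307, 313, 319, 325]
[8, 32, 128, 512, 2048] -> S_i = 8*4^i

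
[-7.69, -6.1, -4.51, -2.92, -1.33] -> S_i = -7.69 + 1.59*i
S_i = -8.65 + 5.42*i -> [-8.65, -3.23, 2.19, 7.61, 13.03]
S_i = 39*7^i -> [39, 273, 1911, 13377, 93639]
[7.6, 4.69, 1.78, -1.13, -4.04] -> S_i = 7.60 + -2.91*i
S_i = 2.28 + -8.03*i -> [2.28, -5.75, -13.78, -21.81, -29.84]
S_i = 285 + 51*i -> [285, 336, 387, 438, 489]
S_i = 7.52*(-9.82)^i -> [7.52, -73.85, 725.17, -7121.19, 69930.04]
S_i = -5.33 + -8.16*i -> [-5.33, -13.49, -21.65, -29.81, -37.97]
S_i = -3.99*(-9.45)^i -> [-3.99, 37.71, -356.32, 3367.2, -31820.0]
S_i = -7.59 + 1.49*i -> [-7.59, -6.1, -4.61, -3.12, -1.63]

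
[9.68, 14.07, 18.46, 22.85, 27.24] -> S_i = 9.68 + 4.39*i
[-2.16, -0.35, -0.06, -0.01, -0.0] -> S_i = -2.16*0.16^i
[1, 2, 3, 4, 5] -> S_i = 1 + 1*i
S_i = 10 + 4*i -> [10, 14, 18, 22, 26]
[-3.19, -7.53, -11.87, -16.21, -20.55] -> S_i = -3.19 + -4.34*i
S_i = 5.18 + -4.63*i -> [5.18, 0.55, -4.08, -8.71, -13.34]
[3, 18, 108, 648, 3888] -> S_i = 3*6^i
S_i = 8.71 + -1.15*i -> [8.71, 7.56, 6.41, 5.26, 4.11]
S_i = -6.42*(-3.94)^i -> [-6.42, 25.29, -99.66, 392.67, -1547.11]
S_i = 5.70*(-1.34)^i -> [5.7, -7.64, 10.23, -13.71, 18.38]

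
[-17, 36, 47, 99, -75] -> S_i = Random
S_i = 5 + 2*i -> [5, 7, 9, 11, 13]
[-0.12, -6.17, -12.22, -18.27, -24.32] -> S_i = -0.12 + -6.05*i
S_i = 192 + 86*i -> [192, 278, 364, 450, 536]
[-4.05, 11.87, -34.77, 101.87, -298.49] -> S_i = -4.05*(-2.93)^i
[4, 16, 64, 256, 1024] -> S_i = 4*4^i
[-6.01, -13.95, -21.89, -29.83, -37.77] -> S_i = -6.01 + -7.94*i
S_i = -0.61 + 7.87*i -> [-0.61, 7.26, 15.13, 23.0, 30.87]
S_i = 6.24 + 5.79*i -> [6.24, 12.03, 17.82, 23.61, 29.4]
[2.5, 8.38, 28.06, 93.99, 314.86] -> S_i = 2.50*3.35^i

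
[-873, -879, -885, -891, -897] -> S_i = -873 + -6*i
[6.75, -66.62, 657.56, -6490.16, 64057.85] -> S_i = 6.75*(-9.87)^i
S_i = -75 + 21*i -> [-75, -54, -33, -12, 9]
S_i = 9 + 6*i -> [9, 15, 21, 27, 33]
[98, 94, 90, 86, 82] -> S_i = 98 + -4*i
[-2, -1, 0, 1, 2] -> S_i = -2 + 1*i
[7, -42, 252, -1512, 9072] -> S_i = 7*-6^i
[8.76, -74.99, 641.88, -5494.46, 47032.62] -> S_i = 8.76*(-8.56)^i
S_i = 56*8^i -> [56, 448, 3584, 28672, 229376]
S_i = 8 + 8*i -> [8, 16, 24, 32, 40]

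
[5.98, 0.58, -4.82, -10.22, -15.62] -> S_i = 5.98 + -5.40*i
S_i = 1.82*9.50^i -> [1.82, 17.29, 164.26, 1560.42, 14824.01]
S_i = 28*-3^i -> [28, -84, 252, -756, 2268]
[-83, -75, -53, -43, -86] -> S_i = Random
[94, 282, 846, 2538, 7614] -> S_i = 94*3^i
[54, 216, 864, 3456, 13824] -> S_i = 54*4^i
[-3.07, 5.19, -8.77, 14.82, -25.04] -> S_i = -3.07*(-1.69)^i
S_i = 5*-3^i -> [5, -15, 45, -135, 405]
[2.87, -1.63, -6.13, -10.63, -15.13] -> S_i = 2.87 + -4.50*i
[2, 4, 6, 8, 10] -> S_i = 2 + 2*i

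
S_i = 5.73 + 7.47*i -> [5.73, 13.2, 20.67, 28.14, 35.61]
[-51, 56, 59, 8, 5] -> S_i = Random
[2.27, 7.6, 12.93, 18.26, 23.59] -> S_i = 2.27 + 5.33*i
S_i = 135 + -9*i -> [135, 126, 117, 108, 99]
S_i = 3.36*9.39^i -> [3.36, 31.55, 296.26, 2781.87, 26121.71]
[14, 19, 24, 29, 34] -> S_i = 14 + 5*i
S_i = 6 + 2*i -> [6, 8, 10, 12, 14]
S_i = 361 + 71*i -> [361, 432, 503, 574, 645]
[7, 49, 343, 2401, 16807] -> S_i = 7*7^i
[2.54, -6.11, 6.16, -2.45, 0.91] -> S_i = Random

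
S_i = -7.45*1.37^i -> [-7.45, -10.21, -13.98, -19.16, -26.24]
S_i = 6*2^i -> [6, 12, 24, 48, 96]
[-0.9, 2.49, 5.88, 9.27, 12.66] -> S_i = -0.90 + 3.39*i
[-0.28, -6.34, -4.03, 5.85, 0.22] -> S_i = Random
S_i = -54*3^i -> [-54, -162, -486, -1458, -4374]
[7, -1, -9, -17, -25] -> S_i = 7 + -8*i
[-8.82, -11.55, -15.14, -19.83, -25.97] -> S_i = -8.82*1.31^i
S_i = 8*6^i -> [8, 48, 288, 1728, 10368]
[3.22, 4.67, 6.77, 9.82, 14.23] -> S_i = 3.22*1.45^i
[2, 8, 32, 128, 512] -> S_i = 2*4^i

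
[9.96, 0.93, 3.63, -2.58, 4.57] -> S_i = Random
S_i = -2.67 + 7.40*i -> [-2.67, 4.73, 12.13, 19.53, 26.93]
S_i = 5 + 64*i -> [5, 69, 133, 197, 261]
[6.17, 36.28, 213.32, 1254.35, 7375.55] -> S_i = 6.17*5.88^i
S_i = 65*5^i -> [65, 325, 1625, 8125, 40625]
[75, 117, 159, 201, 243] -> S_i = 75 + 42*i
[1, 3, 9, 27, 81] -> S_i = 1*3^i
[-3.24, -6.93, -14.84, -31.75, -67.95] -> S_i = -3.24*2.14^i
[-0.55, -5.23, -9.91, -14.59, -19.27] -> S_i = -0.55 + -4.68*i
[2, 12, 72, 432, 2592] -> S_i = 2*6^i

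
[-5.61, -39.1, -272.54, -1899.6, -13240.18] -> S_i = -5.61*6.97^i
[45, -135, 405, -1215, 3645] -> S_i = 45*-3^i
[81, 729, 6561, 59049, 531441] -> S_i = 81*9^i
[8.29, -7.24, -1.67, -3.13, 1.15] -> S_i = Random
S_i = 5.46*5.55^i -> [5.46, 30.3, 168.18, 933.41, 5180.42]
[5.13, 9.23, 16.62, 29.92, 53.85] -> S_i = 5.13*1.80^i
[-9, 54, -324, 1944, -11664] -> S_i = -9*-6^i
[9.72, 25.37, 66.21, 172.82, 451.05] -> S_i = 9.72*2.61^i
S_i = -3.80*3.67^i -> [-3.8, -13.95, -51.18, -187.84, -689.36]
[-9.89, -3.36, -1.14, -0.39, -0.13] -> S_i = -9.89*0.34^i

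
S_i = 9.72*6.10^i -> [9.72, 59.29, 361.68, 2206.26, 13458.16]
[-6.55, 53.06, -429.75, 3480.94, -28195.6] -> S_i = -6.55*(-8.10)^i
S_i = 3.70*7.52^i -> [3.7, 27.82, 209.24, 1573.46, 11832.41]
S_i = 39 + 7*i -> [39, 46, 53, 60, 67]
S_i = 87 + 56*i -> [87, 143, 199, 255, 311]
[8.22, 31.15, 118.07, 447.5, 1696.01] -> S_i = 8.22*3.79^i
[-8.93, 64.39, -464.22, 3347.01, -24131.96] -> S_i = -8.93*(-7.21)^i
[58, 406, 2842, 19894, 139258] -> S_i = 58*7^i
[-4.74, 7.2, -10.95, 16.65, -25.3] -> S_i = -4.74*(-1.52)^i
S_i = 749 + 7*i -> [749, 756, 763, 770, 777]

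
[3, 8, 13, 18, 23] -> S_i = 3 + 5*i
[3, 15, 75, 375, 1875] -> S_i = 3*5^i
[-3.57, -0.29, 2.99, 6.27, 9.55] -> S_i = -3.57 + 3.28*i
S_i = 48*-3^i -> [48, -144, 432, -1296, 3888]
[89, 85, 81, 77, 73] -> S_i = 89 + -4*i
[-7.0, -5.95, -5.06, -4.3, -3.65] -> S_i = -7.00*0.85^i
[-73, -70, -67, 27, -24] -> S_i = Random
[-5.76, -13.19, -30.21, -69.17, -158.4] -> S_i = -5.76*2.29^i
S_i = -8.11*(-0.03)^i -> [-8.11, 0.24, -0.01, 0.0, -0.0]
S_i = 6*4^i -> [6, 24, 96, 384, 1536]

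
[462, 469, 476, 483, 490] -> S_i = 462 + 7*i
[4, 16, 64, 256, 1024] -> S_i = 4*4^i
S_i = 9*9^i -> [9, 81, 729, 6561, 59049]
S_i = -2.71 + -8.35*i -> [-2.71, -11.06, -19.41, -27.76, -36.11]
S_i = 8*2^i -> [8, 16, 32, 64, 128]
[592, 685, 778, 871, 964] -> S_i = 592 + 93*i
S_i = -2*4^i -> [-2, -8, -32, -128, -512]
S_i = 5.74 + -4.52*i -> [5.74, 1.22, -3.3, -7.82, -12.34]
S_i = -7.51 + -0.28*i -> [-7.51, -7.79, -8.07, -8.35, -8.63]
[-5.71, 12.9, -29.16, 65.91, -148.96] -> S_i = -5.71*(-2.26)^i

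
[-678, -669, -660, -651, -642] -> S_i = -678 + 9*i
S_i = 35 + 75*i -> [35, 110, 185, 260, 335]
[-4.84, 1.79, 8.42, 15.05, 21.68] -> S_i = -4.84 + 6.63*i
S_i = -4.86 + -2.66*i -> [-4.86, -7.52, -10.18, -12.84, -15.5]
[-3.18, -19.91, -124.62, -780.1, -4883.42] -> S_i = -3.18*6.26^i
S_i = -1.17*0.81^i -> [-1.17, -0.95, -0.77, -0.62, -0.5]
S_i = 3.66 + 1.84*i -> [3.66, 5.5, 7.34, 9.18, 11.02]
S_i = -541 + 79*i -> [-541, -462, -383, -304, -225]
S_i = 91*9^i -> [91, 819, 7371, 66339, 597051]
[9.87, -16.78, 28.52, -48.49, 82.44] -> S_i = 9.87*(-1.70)^i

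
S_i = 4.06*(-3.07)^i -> [4.06, -12.46, 38.27, -117.47, 360.64]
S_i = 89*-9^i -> [89, -801, 7209, -64881, 583929]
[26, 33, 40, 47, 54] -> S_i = 26 + 7*i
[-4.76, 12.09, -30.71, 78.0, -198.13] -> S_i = -4.76*(-2.54)^i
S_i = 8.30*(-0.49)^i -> [8.3, -4.07, 1.99, -0.98, 0.48]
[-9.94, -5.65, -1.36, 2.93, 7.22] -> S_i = -9.94 + 4.29*i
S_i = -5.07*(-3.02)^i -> [-5.07, 15.31, -46.24, 139.65, -421.73]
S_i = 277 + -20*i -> [277, 257, 237, 217, 197]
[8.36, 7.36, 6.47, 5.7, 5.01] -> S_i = 8.36*0.88^i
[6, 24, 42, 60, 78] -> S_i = 6 + 18*i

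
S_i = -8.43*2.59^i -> [-8.43, -21.83, -56.55, -146.46, -379.34]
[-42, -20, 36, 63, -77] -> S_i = Random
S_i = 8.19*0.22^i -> [8.19, 1.8, 0.4, 0.09, 0.02]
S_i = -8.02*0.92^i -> [-8.02, -7.38, -6.79, -6.25, -5.75]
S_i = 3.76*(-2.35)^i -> [3.76, -8.84, 20.76, -48.8, 114.67]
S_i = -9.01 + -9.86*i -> [-9.01, -18.87, -28.73, -38.59, -48.45]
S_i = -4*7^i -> [-4, -28, -196, -1372, -9604]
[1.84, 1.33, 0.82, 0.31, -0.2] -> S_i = 1.84 + -0.51*i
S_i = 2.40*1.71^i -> [2.4, 4.1, 7.02, 12.0, 20.52]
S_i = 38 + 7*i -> [38, 45, 52, 59, 66]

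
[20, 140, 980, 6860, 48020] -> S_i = 20*7^i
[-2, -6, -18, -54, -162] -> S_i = -2*3^i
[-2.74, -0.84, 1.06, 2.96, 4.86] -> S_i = -2.74 + 1.90*i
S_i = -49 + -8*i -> [-49, -57, -65, -73, -81]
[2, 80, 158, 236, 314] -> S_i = 2 + 78*i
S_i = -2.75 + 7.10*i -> [-2.75, 4.35, 11.45, 18.55, 25.65]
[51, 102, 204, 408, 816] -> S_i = 51*2^i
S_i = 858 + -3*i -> [858, 855, 852, 849, 846]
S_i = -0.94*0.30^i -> [-0.94, -0.28, -0.08, -0.03, -0.01]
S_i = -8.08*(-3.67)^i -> [-8.08, 29.65, -108.83, 399.4, -1465.8]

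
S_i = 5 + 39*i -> [5, 44, 83, 122, 161]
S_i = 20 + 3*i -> [20, 23, 26, 29, 32]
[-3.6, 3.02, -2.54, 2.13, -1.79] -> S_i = -3.60*(-0.84)^i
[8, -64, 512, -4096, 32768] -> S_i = 8*-8^i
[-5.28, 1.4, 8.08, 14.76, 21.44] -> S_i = -5.28 + 6.68*i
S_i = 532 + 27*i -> [532, 559, 586, 613, 640]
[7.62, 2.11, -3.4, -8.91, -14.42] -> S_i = 7.62 + -5.51*i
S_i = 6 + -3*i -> [6, 3, 0, -3, -6]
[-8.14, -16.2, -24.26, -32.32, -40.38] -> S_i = -8.14 + -8.06*i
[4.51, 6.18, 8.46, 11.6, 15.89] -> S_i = 4.51*1.37^i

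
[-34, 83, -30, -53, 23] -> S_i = Random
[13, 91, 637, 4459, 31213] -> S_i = 13*7^i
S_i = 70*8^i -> [70, 560, 4480, 35840, 286720]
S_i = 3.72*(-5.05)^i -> [3.72, -18.79, 94.87, -479.09, 2419.4]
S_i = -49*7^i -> [-49, -343, -2401, -16807, -117649]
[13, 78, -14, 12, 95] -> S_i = Random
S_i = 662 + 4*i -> [662, 666, 670, 674, 678]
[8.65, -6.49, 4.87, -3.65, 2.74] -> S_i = 8.65*(-0.75)^i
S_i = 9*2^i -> [9, 18, 36, 72, 144]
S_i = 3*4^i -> [3, 12, 48, 192, 768]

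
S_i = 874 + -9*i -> [874, 865, 856, 847, 838]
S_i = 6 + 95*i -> [6, 101, 196, 291, 386]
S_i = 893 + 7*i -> [893, 900, 907, 914, 921]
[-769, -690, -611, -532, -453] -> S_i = -769 + 79*i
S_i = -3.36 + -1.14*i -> [-3.36, -4.5, -5.64, -6.78, -7.92]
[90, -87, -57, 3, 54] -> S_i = Random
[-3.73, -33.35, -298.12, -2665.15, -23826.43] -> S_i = -3.73*8.94^i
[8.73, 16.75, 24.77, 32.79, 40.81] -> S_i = 8.73 + 8.02*i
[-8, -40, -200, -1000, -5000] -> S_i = -8*5^i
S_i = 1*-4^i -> [1, -4, 16, -64, 256]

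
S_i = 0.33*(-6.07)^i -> [0.33, -2.0, 12.16, -73.8, 447.99]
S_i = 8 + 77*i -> [8, 85, 162, 239, 316]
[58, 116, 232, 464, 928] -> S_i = 58*2^i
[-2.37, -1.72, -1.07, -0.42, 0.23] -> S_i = -2.37 + 0.65*i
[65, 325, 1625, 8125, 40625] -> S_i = 65*5^i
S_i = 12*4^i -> [12, 48, 192, 768, 3072]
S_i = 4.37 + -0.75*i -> [4.37, 3.62, 2.87, 2.12, 1.37]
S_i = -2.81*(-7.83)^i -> [-2.81, 22.0, -172.28, 1348.94, -10562.18]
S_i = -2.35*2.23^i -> [-2.35, -5.24, -11.69, -26.06, -58.11]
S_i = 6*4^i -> [6, 24, 96, 384, 1536]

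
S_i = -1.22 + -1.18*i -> [-1.22, -2.4, -3.58, -4.76, -5.94]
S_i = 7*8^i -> [7, 56, 448, 3584, 28672]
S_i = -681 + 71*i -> [-681, -610, -539, -468, -397]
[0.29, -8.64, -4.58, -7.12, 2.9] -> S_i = Random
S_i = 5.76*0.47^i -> [5.76, 2.71, 1.27, 0.6, 0.28]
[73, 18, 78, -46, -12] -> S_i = Random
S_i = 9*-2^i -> [9, -18, 36, -72, 144]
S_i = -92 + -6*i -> [-92, -98, -104, -110, -116]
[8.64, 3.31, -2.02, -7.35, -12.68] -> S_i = 8.64 + -5.33*i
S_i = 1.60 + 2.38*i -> [1.6, 3.98, 6.36, 8.74, 11.12]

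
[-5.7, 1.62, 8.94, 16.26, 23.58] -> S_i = -5.70 + 7.32*i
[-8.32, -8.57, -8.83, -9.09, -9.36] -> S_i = -8.32*1.03^i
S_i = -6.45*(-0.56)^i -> [-6.45, 3.61, -2.02, 1.13, -0.63]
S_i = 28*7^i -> [28, 196, 1372, 9604, 67228]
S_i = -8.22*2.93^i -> [-8.22, -24.08, -70.57, -206.76, -605.82]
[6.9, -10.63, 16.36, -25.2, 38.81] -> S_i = 6.90*(-1.54)^i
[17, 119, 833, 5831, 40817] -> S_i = 17*7^i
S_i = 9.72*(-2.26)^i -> [9.72, -21.97, 49.65, -112.2, 253.57]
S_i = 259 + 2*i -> [259, 261, 263, 265, 267]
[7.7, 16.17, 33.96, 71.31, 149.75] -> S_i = 7.70*2.10^i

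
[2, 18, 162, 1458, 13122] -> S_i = 2*9^i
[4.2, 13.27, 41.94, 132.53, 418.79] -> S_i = 4.20*3.16^i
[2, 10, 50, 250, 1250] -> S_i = 2*5^i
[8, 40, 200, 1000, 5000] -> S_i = 8*5^i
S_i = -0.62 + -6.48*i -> [-0.62, -7.1, -13.58, -20.06, -26.54]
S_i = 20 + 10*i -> [20, 30, 40, 50, 60]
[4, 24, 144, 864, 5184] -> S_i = 4*6^i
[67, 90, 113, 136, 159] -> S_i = 67 + 23*i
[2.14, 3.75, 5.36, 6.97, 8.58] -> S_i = 2.14 + 1.61*i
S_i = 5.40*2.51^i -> [5.4, 13.55, 34.02, 85.39, 214.33]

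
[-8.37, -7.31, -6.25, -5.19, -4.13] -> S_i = -8.37 + 1.06*i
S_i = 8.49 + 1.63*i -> [8.49, 10.12, 11.75, 13.38, 15.01]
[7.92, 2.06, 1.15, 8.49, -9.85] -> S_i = Random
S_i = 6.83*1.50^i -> [6.83, 10.24, 15.37, 23.05, 34.58]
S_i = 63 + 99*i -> [63, 162, 261, 360, 459]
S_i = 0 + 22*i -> [0, 22, 44, 66, 88]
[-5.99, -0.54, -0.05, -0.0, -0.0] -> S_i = -5.99*0.09^i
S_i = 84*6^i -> [84, 504, 3024, 18144, 108864]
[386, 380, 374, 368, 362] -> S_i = 386 + -6*i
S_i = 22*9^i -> [22, 198, 1782, 16038, 144342]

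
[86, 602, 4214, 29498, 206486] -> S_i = 86*7^i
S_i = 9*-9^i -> [9, -81, 729, -6561, 59049]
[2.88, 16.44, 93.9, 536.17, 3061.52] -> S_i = 2.88*5.71^i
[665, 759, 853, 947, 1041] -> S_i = 665 + 94*i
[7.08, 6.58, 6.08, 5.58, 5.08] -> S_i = 7.08 + -0.50*i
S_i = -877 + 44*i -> [-877, -833, -789, -745, -701]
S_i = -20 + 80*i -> [-20, 60, 140, 220, 300]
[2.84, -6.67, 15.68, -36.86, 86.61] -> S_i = 2.84*(-2.35)^i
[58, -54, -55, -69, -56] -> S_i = Random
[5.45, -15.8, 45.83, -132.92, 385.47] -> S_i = 5.45*(-2.90)^i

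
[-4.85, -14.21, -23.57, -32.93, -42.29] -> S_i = -4.85 + -9.36*i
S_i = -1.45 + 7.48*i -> [-1.45, 6.03, 13.51, 20.99, 28.47]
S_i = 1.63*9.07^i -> [1.63, 14.78, 134.09, 1216.21, 11031.05]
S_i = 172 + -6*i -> [172, 166, 160, 154, 148]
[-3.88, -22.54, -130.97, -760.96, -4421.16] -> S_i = -3.88*5.81^i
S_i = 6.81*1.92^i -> [6.81, 13.08, 25.1, 48.2, 92.54]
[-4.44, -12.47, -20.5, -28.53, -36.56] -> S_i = -4.44 + -8.03*i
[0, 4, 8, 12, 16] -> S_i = 0 + 4*i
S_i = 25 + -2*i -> [25, 23, 21, 19, 17]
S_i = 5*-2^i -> [5, -10, 20, -40, 80]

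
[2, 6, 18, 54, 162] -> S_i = 2*3^i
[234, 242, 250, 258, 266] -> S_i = 234 + 8*i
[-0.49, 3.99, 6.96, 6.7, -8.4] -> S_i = Random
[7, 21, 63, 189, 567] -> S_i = 7*3^i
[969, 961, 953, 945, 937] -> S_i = 969 + -8*i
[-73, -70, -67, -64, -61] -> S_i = -73 + 3*i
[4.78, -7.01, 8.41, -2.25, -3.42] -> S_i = Random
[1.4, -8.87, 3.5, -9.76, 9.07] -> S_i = Random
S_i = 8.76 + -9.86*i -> [8.76, -1.1, -10.96, -20.82, -30.68]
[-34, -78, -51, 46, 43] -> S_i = Random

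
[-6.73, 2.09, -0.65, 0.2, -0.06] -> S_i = -6.73*(-0.31)^i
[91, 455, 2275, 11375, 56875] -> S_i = 91*5^i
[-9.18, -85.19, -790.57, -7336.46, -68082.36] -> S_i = -9.18*9.28^i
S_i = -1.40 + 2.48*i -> [-1.4, 1.08, 3.56, 6.04, 8.52]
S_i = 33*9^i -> [33, 297, 2673, 24057, 216513]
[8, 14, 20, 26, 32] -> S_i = 8 + 6*i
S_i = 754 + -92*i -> [754, 662, 570, 478, 386]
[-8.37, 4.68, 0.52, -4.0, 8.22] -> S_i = Random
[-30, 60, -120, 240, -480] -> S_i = -30*-2^i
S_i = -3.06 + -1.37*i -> [-3.06, -4.43, -5.8, -7.17, -8.54]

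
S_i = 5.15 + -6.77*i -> [5.15, -1.62, -8.39, -15.16, -21.93]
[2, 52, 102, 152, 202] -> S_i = 2 + 50*i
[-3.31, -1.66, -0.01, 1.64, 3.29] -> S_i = -3.31 + 1.65*i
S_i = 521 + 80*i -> [521, 601, 681, 761, 841]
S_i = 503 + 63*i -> [503, 566, 629, 692, 755]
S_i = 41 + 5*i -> [41, 46, 51, 56, 61]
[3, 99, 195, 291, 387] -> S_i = 3 + 96*i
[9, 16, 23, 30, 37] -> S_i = 9 + 7*i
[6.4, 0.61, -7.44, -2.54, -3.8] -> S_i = Random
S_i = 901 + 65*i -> [901, 966, 1031, 1096, 1161]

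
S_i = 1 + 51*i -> [1, 52, 103, 154, 205]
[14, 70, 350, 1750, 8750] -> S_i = 14*5^i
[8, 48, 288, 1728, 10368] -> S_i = 8*6^i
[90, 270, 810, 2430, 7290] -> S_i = 90*3^i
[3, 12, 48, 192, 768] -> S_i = 3*4^i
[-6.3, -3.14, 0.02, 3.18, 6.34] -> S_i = -6.30 + 3.16*i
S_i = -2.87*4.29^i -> [-2.87, -12.31, -52.82, -226.6, -972.1]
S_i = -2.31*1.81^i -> [-2.31, -4.18, -7.57, -13.7, -24.79]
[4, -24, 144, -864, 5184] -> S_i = 4*-6^i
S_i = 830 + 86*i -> [830, 916, 1002, 1088, 1174]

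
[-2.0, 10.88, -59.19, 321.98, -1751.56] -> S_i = -2.00*(-5.44)^i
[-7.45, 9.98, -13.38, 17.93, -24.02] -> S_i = -7.45*(-1.34)^i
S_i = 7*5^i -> [7, 35, 175, 875, 4375]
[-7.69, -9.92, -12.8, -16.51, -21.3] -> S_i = -7.69*1.29^i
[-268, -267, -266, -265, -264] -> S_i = -268 + 1*i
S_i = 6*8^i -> [6, 48, 384, 3072, 24576]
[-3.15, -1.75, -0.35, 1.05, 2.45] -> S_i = -3.15 + 1.40*i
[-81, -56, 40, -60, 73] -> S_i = Random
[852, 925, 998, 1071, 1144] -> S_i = 852 + 73*i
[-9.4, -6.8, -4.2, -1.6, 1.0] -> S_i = -9.40 + 2.60*i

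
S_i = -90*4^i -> [-90, -360, -1440, -5760, -23040]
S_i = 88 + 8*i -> [88, 96, 104, 112, 120]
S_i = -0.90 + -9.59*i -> [-0.9, -10.49, -20.08, -29.67, -39.26]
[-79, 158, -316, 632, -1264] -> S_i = -79*-2^i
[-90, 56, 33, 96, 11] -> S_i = Random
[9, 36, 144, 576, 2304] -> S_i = 9*4^i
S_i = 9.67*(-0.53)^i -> [9.67, -5.13, 2.72, -1.44, 0.76]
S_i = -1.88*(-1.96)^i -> [-1.88, 3.68, -7.22, 14.16, -27.74]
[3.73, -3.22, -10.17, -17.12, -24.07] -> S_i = 3.73 + -6.95*i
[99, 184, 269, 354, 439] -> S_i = 99 + 85*i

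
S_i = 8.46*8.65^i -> [8.46, 73.18, 633.0, 5475.44, 47362.52]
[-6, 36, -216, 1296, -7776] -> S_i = -6*-6^i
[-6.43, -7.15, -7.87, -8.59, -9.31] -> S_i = -6.43 + -0.72*i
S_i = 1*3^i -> [1, 3, 9, 27, 81]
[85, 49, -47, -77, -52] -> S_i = Random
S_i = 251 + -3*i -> [251, 248, 245, 242, 239]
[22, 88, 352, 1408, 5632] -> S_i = 22*4^i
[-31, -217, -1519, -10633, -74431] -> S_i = -31*7^i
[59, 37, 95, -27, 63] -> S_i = Random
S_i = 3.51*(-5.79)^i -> [3.51, -20.32, 117.67, -681.31, 3944.77]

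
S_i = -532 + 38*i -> [-532, -494, -456, -418, -380]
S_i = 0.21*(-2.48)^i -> [0.21, -0.52, 1.29, -3.2, 7.94]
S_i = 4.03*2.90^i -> [4.03, 11.69, 33.89, 98.29, 285.03]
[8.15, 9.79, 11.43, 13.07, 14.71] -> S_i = 8.15 + 1.64*i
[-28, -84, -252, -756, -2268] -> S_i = -28*3^i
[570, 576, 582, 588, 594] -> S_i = 570 + 6*i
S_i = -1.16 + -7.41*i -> [-1.16, -8.57, -15.98, -23.39, -30.8]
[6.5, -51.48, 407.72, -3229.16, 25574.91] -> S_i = 6.50*(-7.92)^i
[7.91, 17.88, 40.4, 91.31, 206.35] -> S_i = 7.91*2.26^i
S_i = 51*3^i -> [51, 153, 459, 1377, 4131]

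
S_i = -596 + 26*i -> [-596, -570, -544, -518, -492]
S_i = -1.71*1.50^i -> [-1.71, -2.56, -3.85, -5.77, -8.66]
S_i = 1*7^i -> [1, 7, 49, 343, 2401]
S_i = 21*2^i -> [21, 42, 84, 168, 336]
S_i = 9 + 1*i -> [9, 10, 11, 12, 13]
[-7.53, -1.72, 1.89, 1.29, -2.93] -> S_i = Random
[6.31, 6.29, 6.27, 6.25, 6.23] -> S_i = 6.31 + -0.02*i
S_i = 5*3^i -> [5, 15, 45, 135, 405]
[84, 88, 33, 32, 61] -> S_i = Random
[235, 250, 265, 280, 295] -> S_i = 235 + 15*i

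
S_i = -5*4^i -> [-5, -20, -80, -320, -1280]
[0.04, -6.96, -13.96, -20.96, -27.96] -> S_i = 0.04 + -7.00*i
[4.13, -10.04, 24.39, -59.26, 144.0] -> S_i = 4.13*(-2.43)^i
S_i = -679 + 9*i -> [-679, -670, -661, -652, -643]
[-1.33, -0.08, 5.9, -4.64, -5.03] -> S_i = Random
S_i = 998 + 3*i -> [998, 1001, 1004, 1007, 1010]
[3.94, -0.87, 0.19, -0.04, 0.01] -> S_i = 3.94*(-0.22)^i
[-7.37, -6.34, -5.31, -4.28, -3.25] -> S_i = -7.37 + 1.03*i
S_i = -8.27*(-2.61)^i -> [-8.27, 21.58, -56.34, 147.04, -383.77]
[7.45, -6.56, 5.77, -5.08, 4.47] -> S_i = 7.45*(-0.88)^i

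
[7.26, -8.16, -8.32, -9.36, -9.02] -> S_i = Random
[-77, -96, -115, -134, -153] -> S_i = -77 + -19*i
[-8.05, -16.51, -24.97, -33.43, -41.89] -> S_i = -8.05 + -8.46*i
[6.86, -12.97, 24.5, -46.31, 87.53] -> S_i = 6.86*(-1.89)^i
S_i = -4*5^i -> [-4, -20, -100, -500, -2500]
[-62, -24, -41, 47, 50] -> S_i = Random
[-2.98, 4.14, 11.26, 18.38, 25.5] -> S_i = -2.98 + 7.12*i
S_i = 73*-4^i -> [73, -292, 1168, -4672, 18688]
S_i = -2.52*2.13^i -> [-2.52, -5.37, -11.43, -24.35, -51.87]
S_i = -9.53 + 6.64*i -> [-9.53, -2.89, 3.75, 10.39, 17.03]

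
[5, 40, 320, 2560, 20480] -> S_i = 5*8^i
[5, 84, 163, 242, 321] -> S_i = 5 + 79*i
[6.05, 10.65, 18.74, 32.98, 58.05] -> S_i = 6.05*1.76^i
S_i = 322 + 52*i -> [322, 374, 426, 478, 530]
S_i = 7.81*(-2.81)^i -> [7.81, -21.95, 61.67, -173.29, 486.94]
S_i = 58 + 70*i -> [58, 128, 198, 268, 338]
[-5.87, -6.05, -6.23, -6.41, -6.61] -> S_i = -5.87*1.03^i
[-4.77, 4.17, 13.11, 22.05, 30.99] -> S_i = -4.77 + 8.94*i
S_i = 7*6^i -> [7, 42, 252, 1512, 9072]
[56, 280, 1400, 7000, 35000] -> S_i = 56*5^i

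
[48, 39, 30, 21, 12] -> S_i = 48 + -9*i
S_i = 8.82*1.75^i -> [8.82, 15.44, 27.01, 47.27, 82.72]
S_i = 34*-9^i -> [34, -306, 2754, -24786, 223074]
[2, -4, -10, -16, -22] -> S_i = 2 + -6*i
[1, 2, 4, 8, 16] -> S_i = 1*2^i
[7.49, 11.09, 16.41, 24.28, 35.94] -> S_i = 7.49*1.48^i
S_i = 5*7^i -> [5, 35, 245, 1715, 12005]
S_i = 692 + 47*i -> [692, 739, 786, 833, 880]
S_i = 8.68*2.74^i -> [8.68, 23.78, 65.17, 178.55, 489.24]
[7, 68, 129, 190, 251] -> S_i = 7 + 61*i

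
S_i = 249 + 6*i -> [249, 255, 261, 267, 273]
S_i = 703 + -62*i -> [703, 641, 579, 517, 455]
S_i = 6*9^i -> [6, 54, 486, 4374, 39366]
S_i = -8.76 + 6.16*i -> [-8.76, -2.6, 3.56, 9.72, 15.88]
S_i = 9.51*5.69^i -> [9.51, 54.11, 307.9, 1751.93, 9968.49]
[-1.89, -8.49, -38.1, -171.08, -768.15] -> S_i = -1.89*4.49^i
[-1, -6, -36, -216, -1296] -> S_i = -1*6^i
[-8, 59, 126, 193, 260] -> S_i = -8 + 67*i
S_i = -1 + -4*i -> [-1, -5, -9, -13, -17]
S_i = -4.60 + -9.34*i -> [-4.6, -13.94, -23.28, -32.62, -41.96]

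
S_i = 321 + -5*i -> [321, 316, 311, 306, 301]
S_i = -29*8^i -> [-29, -232, -1856, -14848, -118784]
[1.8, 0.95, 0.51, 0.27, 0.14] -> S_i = 1.80*0.53^i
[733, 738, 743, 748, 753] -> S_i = 733 + 5*i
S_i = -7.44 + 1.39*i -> [-7.44, -6.05, -4.66, -3.27, -1.88]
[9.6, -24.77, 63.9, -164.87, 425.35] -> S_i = 9.60*(-2.58)^i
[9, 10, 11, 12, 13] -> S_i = 9 + 1*i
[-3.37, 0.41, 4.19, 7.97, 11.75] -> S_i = -3.37 + 3.78*i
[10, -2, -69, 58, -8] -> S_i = Random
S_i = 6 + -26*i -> [6, -20, -46, -72, -98]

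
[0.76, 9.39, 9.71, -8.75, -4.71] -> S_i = Random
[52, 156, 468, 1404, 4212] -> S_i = 52*3^i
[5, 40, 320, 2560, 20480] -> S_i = 5*8^i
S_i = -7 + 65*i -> [-7, 58, 123, 188, 253]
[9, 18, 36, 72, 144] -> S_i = 9*2^i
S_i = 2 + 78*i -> [2, 80, 158, 236, 314]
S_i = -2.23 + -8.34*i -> [-2.23, -10.57, -18.91, -27.25, -35.59]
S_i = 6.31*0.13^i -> [6.31, 0.82, 0.11, 0.01, 0.0]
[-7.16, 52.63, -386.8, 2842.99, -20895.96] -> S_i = -7.16*(-7.35)^i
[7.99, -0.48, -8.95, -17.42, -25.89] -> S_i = 7.99 + -8.47*i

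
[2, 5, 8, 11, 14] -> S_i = 2 + 3*i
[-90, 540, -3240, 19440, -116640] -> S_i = -90*-6^i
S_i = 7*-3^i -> [7, -21, 63, -189, 567]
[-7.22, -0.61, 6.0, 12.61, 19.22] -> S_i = -7.22 + 6.61*i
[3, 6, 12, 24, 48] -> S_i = 3*2^i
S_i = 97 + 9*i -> [97, 106, 115, 124, 133]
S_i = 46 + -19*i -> [46, 27, 8, -11, -30]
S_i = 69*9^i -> [69, 621, 5589, 50301, 452709]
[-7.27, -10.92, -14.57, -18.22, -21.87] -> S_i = -7.27 + -3.65*i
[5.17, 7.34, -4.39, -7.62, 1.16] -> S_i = Random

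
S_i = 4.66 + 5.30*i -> [4.66, 9.96, 15.26, 20.56, 25.86]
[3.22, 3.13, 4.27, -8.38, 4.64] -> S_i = Random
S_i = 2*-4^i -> [2, -8, 32, -128, 512]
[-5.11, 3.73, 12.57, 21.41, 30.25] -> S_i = -5.11 + 8.84*i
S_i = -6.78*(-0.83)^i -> [-6.78, 5.63, -4.67, 3.88, -3.22]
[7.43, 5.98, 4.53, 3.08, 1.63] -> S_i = 7.43 + -1.45*i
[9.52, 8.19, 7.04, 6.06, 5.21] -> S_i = 9.52*0.86^i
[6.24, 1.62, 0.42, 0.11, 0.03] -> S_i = 6.24*0.26^i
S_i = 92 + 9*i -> [92, 101, 110, 119, 128]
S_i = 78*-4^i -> [78, -312, 1248, -4992, 19968]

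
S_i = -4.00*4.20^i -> [-4.0, -16.8, -70.56, -296.35, -1244.68]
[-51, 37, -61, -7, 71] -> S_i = Random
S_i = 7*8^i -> [7, 56, 448, 3584, 28672]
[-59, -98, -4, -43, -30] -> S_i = Random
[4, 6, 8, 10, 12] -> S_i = 4 + 2*i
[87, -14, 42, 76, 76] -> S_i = Random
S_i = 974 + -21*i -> [974, 953, 932, 911, 890]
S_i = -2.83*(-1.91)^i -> [-2.83, 5.41, -10.32, 19.72, -37.66]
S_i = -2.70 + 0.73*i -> [-2.7, -1.97, -1.24, -0.51, 0.22]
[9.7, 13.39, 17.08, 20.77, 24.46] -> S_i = 9.70 + 3.69*i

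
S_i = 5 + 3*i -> [5, 8, 11, 14, 17]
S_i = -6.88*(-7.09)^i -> [-6.88, 48.78, -345.84, 2452.04, -17384.95]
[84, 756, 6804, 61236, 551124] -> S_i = 84*9^i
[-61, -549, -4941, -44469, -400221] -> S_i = -61*9^i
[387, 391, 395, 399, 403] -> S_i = 387 + 4*i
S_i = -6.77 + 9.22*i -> [-6.77, 2.45, 11.67, 20.89, 30.11]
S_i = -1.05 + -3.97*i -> [-1.05, -5.02, -8.99, -12.96, -16.93]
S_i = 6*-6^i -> [6, -36, 216, -1296, 7776]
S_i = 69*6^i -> [69, 414, 2484, 14904, 89424]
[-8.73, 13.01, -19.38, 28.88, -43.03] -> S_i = -8.73*(-1.49)^i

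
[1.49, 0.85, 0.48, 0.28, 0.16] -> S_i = 1.49*0.57^i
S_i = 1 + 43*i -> [1, 44, 87, 130, 173]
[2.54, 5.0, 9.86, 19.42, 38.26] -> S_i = 2.54*1.97^i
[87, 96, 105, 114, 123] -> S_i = 87 + 9*i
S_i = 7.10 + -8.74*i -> [7.1, -1.64, -10.38, -19.12, -27.86]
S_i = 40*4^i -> [40, 160, 640, 2560, 10240]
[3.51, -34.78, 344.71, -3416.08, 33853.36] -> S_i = 3.51*(-9.91)^i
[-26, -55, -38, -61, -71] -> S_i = Random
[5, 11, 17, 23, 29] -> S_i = 5 + 6*i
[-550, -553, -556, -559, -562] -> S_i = -550 + -3*i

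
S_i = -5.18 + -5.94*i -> [-5.18, -11.12, -17.06, -23.0, -28.94]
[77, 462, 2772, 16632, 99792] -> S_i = 77*6^i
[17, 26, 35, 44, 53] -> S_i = 17 + 9*i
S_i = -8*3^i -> [-8, -24, -72, -216, -648]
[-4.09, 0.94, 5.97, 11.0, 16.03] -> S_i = -4.09 + 5.03*i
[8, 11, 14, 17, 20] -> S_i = 8 + 3*i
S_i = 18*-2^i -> [18, -36, 72, -144, 288]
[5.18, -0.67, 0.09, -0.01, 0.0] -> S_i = 5.18*(-0.13)^i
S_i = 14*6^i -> [14, 84, 504, 3024, 18144]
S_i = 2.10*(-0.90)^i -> [2.1, -1.89, 1.7, -1.53, 1.38]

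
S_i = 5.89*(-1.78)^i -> [5.89, -10.48, 18.66, -33.22, 59.13]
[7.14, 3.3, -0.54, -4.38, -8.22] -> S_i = 7.14 + -3.84*i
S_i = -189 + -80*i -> [-189, -269, -349, -429, -509]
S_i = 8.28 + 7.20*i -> [8.28, 15.48, 22.68, 29.88, 37.08]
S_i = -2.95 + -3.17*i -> [-2.95, -6.12, -9.29, -12.46, -15.63]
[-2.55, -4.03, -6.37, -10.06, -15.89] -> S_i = -2.55*1.58^i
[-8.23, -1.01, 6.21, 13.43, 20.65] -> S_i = -8.23 + 7.22*i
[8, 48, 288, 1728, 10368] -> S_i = 8*6^i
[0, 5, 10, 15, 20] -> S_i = 0 + 5*i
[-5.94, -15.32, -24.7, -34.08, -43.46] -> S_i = -5.94 + -9.38*i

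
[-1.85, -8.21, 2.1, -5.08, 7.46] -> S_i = Random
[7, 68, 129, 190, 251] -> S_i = 7 + 61*i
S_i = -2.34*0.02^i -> [-2.34, -0.05, -0.0, -0.0, -0.0]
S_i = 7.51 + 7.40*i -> [7.51, 14.91, 22.31, 29.71, 37.11]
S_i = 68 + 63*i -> [68, 131, 194, 257, 320]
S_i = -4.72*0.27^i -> [-4.72, -1.27, -0.34, -0.09, -0.03]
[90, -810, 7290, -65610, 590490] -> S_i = 90*-9^i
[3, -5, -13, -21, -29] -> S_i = 3 + -8*i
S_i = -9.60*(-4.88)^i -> [-9.6, 46.85, -228.62, 1115.66, -5444.41]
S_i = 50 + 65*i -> [50, 115, 180, 245, 310]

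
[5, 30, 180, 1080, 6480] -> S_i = 5*6^i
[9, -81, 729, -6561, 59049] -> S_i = 9*-9^i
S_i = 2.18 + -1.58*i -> [2.18, 0.6, -0.98, -2.56, -4.14]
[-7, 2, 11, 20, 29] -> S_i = -7 + 9*i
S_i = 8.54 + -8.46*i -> [8.54, 0.08, -8.38, -16.84, -25.3]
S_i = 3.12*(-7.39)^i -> [3.12, -23.06, 170.39, -1259.18, 9305.34]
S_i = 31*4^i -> [31, 124, 496, 1984, 7936]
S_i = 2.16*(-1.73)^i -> [2.16, -3.74, 6.46, -11.18, 19.35]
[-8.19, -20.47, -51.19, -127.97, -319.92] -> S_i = -8.19*2.50^i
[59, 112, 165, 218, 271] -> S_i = 59 + 53*i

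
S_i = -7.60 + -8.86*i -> [-7.6, -16.46, -25.32, -34.18, -43.04]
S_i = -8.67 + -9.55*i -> [-8.67, -18.22, -27.77, -37.32, -46.87]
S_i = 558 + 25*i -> [558, 583, 608, 633, 658]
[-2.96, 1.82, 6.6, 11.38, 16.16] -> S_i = -2.96 + 4.78*i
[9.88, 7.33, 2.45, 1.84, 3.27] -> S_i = Random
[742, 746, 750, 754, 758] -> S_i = 742 + 4*i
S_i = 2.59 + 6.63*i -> [2.59, 9.22, 15.85, 22.48, 29.11]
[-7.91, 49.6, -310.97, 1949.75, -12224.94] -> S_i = -7.91*(-6.27)^i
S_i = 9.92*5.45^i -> [9.92, 54.06, 294.65, 1605.84, 8751.81]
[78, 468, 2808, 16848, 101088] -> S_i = 78*6^i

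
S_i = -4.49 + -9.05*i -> [-4.49, -13.54, -22.59, -31.64, -40.69]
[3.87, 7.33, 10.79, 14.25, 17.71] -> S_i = 3.87 + 3.46*i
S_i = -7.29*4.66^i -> [-7.29, -33.97, -158.31, -737.71, -3437.73]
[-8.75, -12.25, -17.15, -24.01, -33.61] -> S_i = -8.75*1.40^i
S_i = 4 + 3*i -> [4, 7, 10, 13, 16]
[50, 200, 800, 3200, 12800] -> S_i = 50*4^i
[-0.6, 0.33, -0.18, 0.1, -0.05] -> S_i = -0.60*(-0.55)^i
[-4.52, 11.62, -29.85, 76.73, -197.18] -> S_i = -4.52*(-2.57)^i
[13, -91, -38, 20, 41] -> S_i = Random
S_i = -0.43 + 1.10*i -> [-0.43, 0.67, 1.77, 2.87, 3.97]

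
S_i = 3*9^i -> [3, 27, 243, 2187, 19683]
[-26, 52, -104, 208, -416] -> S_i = -26*-2^i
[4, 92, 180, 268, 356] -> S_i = 4 + 88*i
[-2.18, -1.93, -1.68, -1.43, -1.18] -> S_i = -2.18 + 0.25*i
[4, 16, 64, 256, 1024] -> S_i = 4*4^i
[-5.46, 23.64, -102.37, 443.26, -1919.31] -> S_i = -5.46*(-4.33)^i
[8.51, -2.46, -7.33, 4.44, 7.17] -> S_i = Random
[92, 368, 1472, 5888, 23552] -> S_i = 92*4^i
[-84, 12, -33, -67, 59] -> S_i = Random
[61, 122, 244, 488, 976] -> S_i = 61*2^i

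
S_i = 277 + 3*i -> [277, 280, 283, 286, 289]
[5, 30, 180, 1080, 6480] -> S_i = 5*6^i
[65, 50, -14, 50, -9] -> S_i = Random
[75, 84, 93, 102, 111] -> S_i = 75 + 9*i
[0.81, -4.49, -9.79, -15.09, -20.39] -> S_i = 0.81 + -5.30*i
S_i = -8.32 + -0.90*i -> [-8.32, -9.22, -10.12, -11.02, -11.92]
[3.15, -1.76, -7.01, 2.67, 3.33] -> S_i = Random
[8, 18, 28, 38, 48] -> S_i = 8 + 10*i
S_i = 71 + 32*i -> [71, 103, 135, 167, 199]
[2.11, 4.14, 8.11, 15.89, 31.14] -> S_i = 2.11*1.96^i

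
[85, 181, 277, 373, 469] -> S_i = 85 + 96*i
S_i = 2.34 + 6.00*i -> [2.34, 8.34, 14.34, 20.34, 26.34]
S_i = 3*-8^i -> [3, -24, 192, -1536, 12288]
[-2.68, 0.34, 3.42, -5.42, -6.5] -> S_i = Random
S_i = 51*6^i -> [51, 306, 1836, 11016, 66096]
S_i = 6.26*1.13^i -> [6.26, 7.07, 7.99, 9.03, 10.21]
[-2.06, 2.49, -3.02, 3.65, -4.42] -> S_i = -2.06*(-1.21)^i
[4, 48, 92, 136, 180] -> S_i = 4 + 44*i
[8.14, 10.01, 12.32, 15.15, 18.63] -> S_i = 8.14*1.23^i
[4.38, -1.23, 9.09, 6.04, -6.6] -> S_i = Random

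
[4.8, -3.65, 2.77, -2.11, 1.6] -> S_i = 4.80*(-0.76)^i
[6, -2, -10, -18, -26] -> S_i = 6 + -8*i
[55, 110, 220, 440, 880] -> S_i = 55*2^i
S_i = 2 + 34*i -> [2, 36, 70, 104, 138]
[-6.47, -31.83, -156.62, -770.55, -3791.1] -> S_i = -6.47*4.92^i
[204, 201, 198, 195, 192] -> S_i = 204 + -3*i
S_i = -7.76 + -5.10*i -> [-7.76, -12.86, -17.96, -23.06, -28.16]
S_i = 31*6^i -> [31, 186, 1116, 6696, 40176]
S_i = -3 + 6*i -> [-3, 3, 9, 15, 21]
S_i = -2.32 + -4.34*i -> [-2.32, -6.66, -11.0, -15.34, -19.68]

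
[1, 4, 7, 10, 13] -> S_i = 1 + 3*i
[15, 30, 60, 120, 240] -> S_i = 15*2^i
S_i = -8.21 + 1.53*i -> [-8.21, -6.68, -5.15, -3.62, -2.09]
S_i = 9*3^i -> [9, 27, 81, 243, 729]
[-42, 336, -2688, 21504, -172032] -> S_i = -42*-8^i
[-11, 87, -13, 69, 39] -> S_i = Random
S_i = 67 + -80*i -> [67, -13, -93, -173, -253]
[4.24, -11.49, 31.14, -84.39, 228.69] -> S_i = 4.24*(-2.71)^i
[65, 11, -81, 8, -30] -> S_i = Random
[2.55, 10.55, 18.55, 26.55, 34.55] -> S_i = 2.55 + 8.00*i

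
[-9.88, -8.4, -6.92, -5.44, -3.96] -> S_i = -9.88 + 1.48*i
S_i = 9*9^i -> [9, 81, 729, 6561, 59049]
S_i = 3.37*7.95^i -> [3.37, 26.79, 212.99, 1693.29, 13461.65]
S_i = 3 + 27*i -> [3, 30, 57, 84, 111]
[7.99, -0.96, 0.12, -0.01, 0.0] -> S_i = 7.99*(-0.12)^i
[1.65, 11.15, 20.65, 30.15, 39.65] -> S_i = 1.65 + 9.50*i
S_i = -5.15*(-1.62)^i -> [-5.15, 8.34, -13.52, 21.9, -35.47]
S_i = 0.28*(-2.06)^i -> [0.28, -0.58, 1.19, -2.45, 5.04]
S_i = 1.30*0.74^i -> [1.3, 0.96, 0.71, 0.53, 0.39]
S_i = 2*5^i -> [2, 10, 50, 250, 1250]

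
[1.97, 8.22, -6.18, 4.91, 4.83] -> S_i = Random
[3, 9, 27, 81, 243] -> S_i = 3*3^i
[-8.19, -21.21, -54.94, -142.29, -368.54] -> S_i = -8.19*2.59^i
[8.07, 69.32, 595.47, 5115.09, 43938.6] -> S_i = 8.07*8.59^i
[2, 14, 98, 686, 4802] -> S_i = 2*7^i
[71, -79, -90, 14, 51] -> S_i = Random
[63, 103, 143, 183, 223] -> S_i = 63 + 40*i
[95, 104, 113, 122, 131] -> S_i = 95 + 9*i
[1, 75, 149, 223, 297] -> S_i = 1 + 74*i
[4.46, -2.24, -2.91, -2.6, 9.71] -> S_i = Random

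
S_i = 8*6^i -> [8, 48, 288, 1728, 10368]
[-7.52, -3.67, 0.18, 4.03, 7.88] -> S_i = -7.52 + 3.85*i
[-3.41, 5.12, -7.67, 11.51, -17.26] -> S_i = -3.41*(-1.50)^i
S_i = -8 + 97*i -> [-8, 89, 186, 283, 380]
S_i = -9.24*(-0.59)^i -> [-9.24, 5.45, -3.22, 1.9, -1.12]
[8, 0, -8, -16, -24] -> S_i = 8 + -8*i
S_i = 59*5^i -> [59, 295, 1475, 7375, 36875]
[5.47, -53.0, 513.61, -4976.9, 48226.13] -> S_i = 5.47*(-9.69)^i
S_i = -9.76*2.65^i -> [-9.76, -25.86, -68.54, -181.63, -481.32]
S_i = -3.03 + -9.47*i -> [-3.03, -12.5, -21.97, -31.44, -40.91]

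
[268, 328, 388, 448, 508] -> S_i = 268 + 60*i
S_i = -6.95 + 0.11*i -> [-6.95, -6.84, -6.73, -6.62, -6.51]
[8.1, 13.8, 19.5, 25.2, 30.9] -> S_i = 8.10 + 5.70*i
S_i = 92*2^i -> [92, 184, 368, 736, 1472]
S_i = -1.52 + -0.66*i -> [-1.52, -2.18, -2.84, -3.5, -4.16]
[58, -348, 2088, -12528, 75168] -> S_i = 58*-6^i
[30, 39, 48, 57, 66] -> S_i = 30 + 9*i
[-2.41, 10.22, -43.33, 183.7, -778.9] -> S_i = -2.41*(-4.24)^i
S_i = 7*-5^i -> [7, -35, 175, -875, 4375]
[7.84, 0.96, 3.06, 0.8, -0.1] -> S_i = Random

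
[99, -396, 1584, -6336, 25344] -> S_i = 99*-4^i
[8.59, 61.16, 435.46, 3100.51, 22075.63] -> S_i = 8.59*7.12^i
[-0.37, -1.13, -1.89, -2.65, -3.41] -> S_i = -0.37 + -0.76*i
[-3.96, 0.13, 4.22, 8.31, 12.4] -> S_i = -3.96 + 4.09*i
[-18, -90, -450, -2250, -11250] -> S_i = -18*5^i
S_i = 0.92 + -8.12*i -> [0.92, -7.2, -15.32, -23.44, -31.56]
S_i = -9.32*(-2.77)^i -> [-9.32, 25.82, -71.51, 198.09, -548.7]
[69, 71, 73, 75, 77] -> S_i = 69 + 2*i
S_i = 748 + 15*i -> [748, 763, 778, 793, 808]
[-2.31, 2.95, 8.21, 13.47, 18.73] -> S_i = -2.31 + 5.26*i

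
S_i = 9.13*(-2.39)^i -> [9.13, -21.82, 52.15, -124.64, 297.89]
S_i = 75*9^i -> [75, 675, 6075, 54675, 492075]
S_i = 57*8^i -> [57, 456, 3648, 29184, 233472]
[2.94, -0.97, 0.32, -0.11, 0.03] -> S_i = 2.94*(-0.33)^i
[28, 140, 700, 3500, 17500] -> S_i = 28*5^i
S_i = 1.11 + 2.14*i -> [1.11, 3.25, 5.39, 7.53, 9.67]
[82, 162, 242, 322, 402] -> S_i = 82 + 80*i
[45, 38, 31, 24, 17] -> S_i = 45 + -7*i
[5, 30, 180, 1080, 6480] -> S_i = 5*6^i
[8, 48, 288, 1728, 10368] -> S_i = 8*6^i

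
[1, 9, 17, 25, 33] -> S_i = 1 + 8*i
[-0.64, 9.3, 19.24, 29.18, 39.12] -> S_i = -0.64 + 9.94*i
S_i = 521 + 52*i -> [521, 573, 625, 677, 729]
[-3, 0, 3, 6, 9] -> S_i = -3 + 3*i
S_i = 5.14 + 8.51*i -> [5.14, 13.65, 22.16, 30.67, 39.18]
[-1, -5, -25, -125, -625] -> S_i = -1*5^i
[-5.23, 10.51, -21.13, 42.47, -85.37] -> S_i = -5.23*(-2.01)^i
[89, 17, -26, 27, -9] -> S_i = Random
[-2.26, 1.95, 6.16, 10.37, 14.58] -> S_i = -2.26 + 4.21*i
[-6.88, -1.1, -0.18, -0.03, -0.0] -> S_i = -6.88*0.16^i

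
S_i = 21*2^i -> [21, 42, 84, 168, 336]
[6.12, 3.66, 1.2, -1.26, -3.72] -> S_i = 6.12 + -2.46*i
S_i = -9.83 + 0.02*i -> [-9.83, -9.81, -9.79, -9.77, -9.75]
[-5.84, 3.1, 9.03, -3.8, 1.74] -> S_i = Random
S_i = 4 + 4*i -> [4, 8, 12, 16, 20]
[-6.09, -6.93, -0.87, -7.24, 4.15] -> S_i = Random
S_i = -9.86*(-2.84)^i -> [-9.86, 28.0, -79.53, 225.86, -641.43]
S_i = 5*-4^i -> [5, -20, 80, -320, 1280]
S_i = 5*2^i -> [5, 10, 20, 40, 80]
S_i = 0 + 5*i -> [0, 5, 10, 15, 20]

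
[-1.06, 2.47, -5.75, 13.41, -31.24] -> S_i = -1.06*(-2.33)^i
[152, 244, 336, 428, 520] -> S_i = 152 + 92*i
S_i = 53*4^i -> [53, 212, 848, 3392, 13568]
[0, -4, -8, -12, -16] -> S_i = 0 + -4*i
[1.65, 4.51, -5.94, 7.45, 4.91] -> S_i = Random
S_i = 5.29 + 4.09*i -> [5.29, 9.38, 13.47, 17.56, 21.65]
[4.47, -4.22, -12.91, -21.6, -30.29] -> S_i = 4.47 + -8.69*i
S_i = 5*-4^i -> [5, -20, 80, -320, 1280]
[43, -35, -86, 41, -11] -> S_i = Random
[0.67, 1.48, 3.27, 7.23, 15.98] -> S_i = 0.67*2.21^i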